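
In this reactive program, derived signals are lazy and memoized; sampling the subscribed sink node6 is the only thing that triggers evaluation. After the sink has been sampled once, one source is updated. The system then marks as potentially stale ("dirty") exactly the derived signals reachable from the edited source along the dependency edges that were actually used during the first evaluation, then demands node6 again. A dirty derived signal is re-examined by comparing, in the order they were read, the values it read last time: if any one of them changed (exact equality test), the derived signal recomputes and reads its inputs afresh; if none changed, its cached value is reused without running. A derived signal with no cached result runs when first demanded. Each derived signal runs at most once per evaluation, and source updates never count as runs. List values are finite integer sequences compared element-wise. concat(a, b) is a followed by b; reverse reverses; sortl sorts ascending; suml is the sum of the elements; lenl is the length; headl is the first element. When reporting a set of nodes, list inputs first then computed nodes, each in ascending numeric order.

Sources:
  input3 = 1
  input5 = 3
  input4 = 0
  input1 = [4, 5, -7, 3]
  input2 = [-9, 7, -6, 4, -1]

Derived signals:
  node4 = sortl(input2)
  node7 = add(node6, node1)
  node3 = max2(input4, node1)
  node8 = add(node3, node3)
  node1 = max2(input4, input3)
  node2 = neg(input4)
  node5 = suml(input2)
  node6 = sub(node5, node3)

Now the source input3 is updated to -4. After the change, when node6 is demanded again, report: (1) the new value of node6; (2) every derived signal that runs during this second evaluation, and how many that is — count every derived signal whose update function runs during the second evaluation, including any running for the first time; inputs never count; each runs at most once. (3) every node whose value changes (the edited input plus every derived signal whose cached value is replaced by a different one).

First demand of the output computes:
  node1 = max2(0, 1) = 1
  node3 = max2(0, 1) = 1
  node5 = suml([-9, 7, -6, 4, -1]) = -5
  node6 = sub(-5, 1) = -6

After the edit, cleaning proceeds:
  node1: a read changed (input3 1->-4) — executes, giving 0.
  node3: a read changed (node1 1->0) — executes, giving 0.
  node6: a read changed (node3 1->0) — executes, giving -5.

Demanding node6 again yields -5.
3 derived signals run: node1, node3, node6.
The nodes whose values change: input3, node1, node3, node6.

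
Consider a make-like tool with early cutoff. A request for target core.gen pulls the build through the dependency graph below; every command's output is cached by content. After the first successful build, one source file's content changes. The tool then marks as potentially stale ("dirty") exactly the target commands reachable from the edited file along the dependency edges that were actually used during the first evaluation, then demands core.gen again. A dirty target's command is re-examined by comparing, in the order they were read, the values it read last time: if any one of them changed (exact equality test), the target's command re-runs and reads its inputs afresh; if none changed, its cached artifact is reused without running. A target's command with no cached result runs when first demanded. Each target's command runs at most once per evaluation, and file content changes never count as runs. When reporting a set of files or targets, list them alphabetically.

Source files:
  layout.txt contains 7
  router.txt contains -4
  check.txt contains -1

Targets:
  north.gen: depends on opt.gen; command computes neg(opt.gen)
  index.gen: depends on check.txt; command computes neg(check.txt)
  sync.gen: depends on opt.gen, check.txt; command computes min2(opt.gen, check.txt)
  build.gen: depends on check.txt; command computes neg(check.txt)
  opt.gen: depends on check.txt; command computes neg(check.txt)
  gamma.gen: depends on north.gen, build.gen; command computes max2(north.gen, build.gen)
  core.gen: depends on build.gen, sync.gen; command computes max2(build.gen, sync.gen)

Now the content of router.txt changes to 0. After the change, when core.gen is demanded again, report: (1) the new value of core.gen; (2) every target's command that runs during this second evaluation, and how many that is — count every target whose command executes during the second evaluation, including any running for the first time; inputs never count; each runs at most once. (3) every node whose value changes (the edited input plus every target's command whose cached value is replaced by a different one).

Demanding core.gen again yields 1.
0 target commands run: none.
The nodes whose values change: router.txt.
Note the shortcut — nothing in the graph depends on router.txt at all, so no recomputation happens.

First demand of the output computes:
  build.gen = neg(-1) = 1
  opt.gen = neg(-1) = 1
  sync.gen = min2(1, -1) = -1
  core.gen = max2(1, -1) = 1

After the edit, cleaning proceeds:
  no node depends on router.txt at all; the second demand re-runs nothing.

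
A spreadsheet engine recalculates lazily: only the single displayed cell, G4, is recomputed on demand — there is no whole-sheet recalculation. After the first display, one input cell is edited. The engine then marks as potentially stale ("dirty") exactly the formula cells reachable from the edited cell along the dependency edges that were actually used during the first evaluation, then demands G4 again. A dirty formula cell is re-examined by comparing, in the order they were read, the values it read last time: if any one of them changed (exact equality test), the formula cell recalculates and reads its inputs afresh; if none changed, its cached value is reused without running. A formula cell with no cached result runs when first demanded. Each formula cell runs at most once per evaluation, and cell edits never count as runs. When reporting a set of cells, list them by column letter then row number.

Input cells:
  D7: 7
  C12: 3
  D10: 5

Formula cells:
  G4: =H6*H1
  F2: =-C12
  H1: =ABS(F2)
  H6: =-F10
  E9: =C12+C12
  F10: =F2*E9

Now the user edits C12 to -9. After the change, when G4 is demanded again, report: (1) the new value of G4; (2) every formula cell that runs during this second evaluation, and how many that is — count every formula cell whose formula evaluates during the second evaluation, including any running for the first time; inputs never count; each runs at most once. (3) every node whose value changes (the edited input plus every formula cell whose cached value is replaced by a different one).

First evaluation (everything demanded from the output):
  E9 = 3 + 3 = 6
  F2 = -(3) = -3
  F10 = -3 * 6 = -18
  H1 = ABS(-3) = 3
  H6 = -(-18) = 18
  G4 = 18 * 3 = 54

Propagation after the edit:
  E9: runs — C12 3->-9; C12 3->-9; result -18.
  F2: runs — C12 3->-9; result 9.
  F10: runs — F2 -3->9; E9 6->-18; result -162.
  H1: runs — F2 -3->9; result 9.
  H6: runs — F10 -18->-162; result 162.
  G4: runs — H6 18->162; H1 3->9; result 1458.

New value of G4: 1458.
Formula cells that run: E9, F2, F10, G4, H1, H6 — 6 in total.
Values that change: C12, E9, F2, F10, G4, H1, H6.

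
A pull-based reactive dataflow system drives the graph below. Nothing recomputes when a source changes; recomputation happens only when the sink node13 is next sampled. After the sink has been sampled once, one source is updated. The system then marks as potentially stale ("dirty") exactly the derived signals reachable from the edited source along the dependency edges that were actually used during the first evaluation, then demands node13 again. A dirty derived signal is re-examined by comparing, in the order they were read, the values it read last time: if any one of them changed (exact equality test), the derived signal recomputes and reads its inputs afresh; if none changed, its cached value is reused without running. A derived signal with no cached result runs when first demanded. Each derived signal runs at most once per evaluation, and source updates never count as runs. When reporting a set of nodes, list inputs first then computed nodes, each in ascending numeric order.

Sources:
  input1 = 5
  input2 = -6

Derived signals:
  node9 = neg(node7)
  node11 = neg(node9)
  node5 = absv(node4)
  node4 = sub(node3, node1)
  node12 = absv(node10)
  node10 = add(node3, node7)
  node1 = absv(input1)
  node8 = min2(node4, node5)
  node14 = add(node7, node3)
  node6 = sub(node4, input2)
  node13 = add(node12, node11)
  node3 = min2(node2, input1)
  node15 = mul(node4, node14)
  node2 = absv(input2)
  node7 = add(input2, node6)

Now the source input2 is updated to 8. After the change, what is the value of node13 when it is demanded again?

First evaluation (everything demanded from the output):
  node1 = absv(5) = 5
  node2 = absv(-6) = 6
  node3 = min2(6, 5) = 5
  node4 = sub(5, 5) = 0
  node6 = sub(0, -6) = 6
  node7 = add(-6, 6) = 0
  node9 = neg(0) = 0
  node10 = add(5, 0) = 5
  node11 = neg(0) = 0
  node12 = absv(5) = 5
  node13 = add(5, 0) = 5

Propagation after the edit:
  node2: runs — input2 -6->8; result 8.
  node3: runs — node2 6->8; result 5 (same value as before).
  node4: checked — values it read are unchanged (node3 unchanged, node1 unchanged); reused cached 0 without running.
  node6: runs — input2 -6->8; result -8.
  node7: runs — input2 -6->8; node6 6->-8; result 0 (same value as before).
  node9: checked — values it read are unchanged (node7 unchanged); reused cached 0 without running.
  node10: checked — values it read are unchanged (node3 unchanged, node7 unchanged); reused cached 5 without running.
  node11: checked — values it read are unchanged (node9 unchanged); reused cached 0 without running.
  node12: checked — values it read are unchanged (node10 unchanged); reused cached 5 without running.
  node13: checked — values it read are unchanged (node12 unchanged, node11 unchanged); reused cached 5 without running.

Key observation: the cutoff stops propagation at node4 — its inputs' values are unchanged, so it reuses its cache.

New value of node13: 5.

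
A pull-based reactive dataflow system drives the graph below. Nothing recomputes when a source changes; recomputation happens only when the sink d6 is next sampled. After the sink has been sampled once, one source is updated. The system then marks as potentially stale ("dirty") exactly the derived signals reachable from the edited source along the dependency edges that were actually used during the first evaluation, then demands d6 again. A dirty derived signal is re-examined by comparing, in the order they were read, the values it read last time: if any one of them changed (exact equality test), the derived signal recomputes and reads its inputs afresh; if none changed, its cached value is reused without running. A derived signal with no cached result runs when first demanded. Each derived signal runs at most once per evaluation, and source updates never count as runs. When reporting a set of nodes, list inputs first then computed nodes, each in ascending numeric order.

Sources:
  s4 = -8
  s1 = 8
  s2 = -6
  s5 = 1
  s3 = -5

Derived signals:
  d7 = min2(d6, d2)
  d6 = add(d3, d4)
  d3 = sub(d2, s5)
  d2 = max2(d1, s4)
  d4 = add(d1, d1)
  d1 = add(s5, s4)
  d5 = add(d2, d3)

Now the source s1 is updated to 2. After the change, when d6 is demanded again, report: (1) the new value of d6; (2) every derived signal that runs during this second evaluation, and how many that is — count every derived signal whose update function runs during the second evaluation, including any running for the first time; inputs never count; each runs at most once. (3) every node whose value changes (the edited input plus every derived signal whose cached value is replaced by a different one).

First evaluation (everything demanded from the output):
  d1 = add(1, -8) = -7
  d2 = max2(-7, -8) = -7
  d3 = sub(-7, 1) = -8
  d4 = add(-7, -7) = -14
  d6 = add(-8, -14) = -22

Propagation after the edit:
  s1 feeds no computation that the output demands — nothing is marked dirty and nothing runs.

Key observation: s1 is never demanded by the output, so the edit triggers no recomputation at all.

New value of d6: -22.
Derived signals that run: none — 0 in total.
Values that change: s1.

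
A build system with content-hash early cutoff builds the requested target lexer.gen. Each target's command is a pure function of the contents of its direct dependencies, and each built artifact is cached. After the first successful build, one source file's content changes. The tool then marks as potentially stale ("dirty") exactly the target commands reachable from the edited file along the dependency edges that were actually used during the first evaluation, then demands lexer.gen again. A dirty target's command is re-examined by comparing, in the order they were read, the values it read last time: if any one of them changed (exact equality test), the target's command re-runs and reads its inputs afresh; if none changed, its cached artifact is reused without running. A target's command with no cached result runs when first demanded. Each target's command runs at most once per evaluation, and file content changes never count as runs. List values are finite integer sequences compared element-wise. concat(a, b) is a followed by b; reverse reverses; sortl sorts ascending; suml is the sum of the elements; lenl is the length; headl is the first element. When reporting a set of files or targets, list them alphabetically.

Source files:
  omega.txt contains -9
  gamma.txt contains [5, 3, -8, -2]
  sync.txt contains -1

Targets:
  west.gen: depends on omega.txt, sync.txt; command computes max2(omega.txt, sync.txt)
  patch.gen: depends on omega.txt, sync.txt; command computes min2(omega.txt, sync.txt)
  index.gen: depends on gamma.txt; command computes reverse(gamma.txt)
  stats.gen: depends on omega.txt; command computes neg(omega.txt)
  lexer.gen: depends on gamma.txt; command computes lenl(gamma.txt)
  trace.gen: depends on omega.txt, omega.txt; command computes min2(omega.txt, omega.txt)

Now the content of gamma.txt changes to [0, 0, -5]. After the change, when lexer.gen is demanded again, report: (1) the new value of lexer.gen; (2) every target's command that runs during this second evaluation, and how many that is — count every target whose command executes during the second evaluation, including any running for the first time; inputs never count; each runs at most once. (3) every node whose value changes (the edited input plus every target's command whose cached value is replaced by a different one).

New value of lexer.gen: 3.
Target commands that run: lexer.gen — 1 in total.
Values that change: gamma.txt, lexer.gen.

First evaluation (everything demanded from the output):
  lexer.gen = lenl([5, 3, -8, -2]) = 4

Propagation after the edit:
  lexer.gen: runs — gamma.txt [5, 3, -8, -2]->[0, 0, -5]; result 3.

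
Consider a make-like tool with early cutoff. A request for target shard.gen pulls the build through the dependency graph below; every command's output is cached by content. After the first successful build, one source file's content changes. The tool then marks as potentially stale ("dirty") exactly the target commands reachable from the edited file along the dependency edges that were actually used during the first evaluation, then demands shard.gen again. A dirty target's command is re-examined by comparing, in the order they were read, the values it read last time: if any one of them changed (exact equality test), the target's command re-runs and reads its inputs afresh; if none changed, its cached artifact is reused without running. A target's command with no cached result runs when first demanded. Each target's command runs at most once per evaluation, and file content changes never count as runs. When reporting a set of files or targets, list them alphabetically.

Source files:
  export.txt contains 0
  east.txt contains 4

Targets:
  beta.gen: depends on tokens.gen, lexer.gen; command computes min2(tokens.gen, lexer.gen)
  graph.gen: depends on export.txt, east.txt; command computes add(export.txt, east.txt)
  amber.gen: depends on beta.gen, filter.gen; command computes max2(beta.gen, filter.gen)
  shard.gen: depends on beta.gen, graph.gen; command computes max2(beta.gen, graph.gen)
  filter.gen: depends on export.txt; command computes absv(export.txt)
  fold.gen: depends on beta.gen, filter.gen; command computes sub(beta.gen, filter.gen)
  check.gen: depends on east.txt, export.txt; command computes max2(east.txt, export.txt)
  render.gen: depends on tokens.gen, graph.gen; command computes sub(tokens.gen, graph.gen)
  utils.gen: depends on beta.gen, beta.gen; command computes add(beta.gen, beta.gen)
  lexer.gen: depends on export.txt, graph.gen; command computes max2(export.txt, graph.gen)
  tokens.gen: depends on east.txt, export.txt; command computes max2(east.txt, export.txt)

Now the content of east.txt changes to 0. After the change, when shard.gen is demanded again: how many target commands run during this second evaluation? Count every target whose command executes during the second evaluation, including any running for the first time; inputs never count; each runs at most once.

First demand of the output computes:
  graph.gen = add(0, 4) = 4
  lexer.gen = max2(0, 4) = 4
  tokens.gen = max2(4, 0) = 4
  beta.gen = min2(4, 4) = 4
  shard.gen = max2(4, 4) = 4

After the edit, cleaning proceeds:
  graph.gen: a read changed (east.txt 4->0) — executes, giving 0.
  lexer.gen: a read changed (graph.gen 4->0) — executes, giving 0.
  tokens.gen: a read changed (east.txt 4->0) — executes, giving 0.
  beta.gen: a read changed (tokens.gen 4->0; lexer.gen 4->0) — executes, giving 0.
  shard.gen: a read changed (beta.gen 4->0; graph.gen 4->0) — executes, giving 0.

5 target commands run: beta.gen, graph.gen, lexer.gen, shard.gen, tokens.gen.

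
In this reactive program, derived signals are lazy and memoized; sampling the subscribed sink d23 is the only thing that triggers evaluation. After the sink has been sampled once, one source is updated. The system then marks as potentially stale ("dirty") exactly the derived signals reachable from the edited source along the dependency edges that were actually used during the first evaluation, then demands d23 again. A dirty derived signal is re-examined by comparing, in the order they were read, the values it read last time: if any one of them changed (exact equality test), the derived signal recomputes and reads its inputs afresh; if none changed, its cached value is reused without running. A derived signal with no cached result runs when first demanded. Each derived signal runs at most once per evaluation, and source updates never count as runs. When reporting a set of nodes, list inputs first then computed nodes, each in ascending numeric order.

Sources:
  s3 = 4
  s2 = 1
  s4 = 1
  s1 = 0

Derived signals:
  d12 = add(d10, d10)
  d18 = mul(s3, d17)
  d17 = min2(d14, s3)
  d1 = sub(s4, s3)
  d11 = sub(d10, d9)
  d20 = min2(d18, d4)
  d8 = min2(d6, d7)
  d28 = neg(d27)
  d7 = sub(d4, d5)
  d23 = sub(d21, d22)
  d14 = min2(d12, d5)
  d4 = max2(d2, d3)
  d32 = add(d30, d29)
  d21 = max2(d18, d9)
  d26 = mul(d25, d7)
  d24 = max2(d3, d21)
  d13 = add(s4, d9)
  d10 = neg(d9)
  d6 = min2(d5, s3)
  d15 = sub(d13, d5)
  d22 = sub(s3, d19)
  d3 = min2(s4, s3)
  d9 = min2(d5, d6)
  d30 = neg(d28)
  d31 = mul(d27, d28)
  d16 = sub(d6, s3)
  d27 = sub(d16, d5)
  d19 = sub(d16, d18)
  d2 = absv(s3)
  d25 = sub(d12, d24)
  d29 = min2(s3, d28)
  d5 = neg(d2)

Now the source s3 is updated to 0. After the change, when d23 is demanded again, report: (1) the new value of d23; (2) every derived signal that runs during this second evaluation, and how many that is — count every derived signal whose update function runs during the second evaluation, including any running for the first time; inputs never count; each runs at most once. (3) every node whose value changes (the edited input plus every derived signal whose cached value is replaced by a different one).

First demand of the output computes:
  d2 = absv(4) = 4
  d5 = neg(4) = -4
  d6 = min2(-4, 4) = -4
  d9 = min2(-4, -4) = -4
  d10 = neg(-4) = 4
  d12 = add(4, 4) = 8
  d14 = min2(8, -4) = -4
  d16 = sub(-4, 4) = -8
  d17 = min2(-4, 4) = -4
  d18 = mul(4, -4) = -16
  d19 = sub(-8, -16) = 8
  d21 = max2(-16, -4) = -4
  d22 = sub(4, 8) = -4
  d23 = sub(-4, -4) = 0

After the edit, cleaning proceeds:
  d2: a read changed (s3 4->0) — executes, giving 0.
  d5: a read changed (d2 4->0) — executes, giving 0.
  d6: a read changed (d5 -4->0; s3 4->0) — executes, giving 0.
  d9: a read changed (d5 -4->0; d6 -4->0) — executes, giving 0.
  d10: a read changed (d9 -4->0) — executes, giving 0.
  d12: a read changed (d10 4->0; d10 4->0) — executes, giving 0.
  d14: a read changed (d12 8->0; d5 -4->0) — executes, giving 0.
  d16: a read changed (d6 -4->0; s3 4->0) — executes, giving 0.
  d17: a read changed (d14 -4->0; s3 4->0) — executes, giving 0.
  d18: a read changed (s3 4->0; d17 -4->0) — executes, giving 0.
  d19: a read changed (d16 -8->0; d18 -16->0) — executes, giving 0.
  d21: a read changed (d18 -16->0; d9 -4->0) — executes, giving 0.
  d22: a read changed (s3 4->0; d19 8->0) — executes, giving 0.
  d23: a read changed (d21 -4->0; d22 -4->0) — executes, giving 0 — identical to its old value.

Demanding d23 again yields 0.
14 derived signals run: d2, d5, d6, d9, d10, d12, d14, d16, d17, d18, d19, d21, d22, d23.
The nodes whose values change: s3, d2, d5, d6, d9, d10, d12, d14, d16, d17, d18, d19, d21, d22.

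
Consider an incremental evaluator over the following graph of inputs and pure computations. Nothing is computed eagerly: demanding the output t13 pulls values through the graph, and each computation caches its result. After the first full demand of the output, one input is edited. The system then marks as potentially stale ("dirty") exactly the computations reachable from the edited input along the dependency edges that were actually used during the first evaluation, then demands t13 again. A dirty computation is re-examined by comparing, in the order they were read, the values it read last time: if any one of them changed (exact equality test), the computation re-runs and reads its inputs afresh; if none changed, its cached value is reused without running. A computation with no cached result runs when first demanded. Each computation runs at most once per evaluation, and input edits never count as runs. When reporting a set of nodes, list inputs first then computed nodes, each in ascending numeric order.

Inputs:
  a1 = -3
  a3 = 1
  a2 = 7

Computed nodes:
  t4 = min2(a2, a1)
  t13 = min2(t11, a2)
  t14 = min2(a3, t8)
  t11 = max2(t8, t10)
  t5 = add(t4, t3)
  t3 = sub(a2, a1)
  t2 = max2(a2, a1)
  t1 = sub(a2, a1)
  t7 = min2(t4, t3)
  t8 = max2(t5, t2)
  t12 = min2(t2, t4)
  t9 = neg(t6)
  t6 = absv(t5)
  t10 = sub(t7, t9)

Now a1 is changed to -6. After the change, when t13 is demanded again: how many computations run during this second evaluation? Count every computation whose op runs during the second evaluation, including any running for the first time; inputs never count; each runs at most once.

Run set: t2, t3, t4, t5, t7, t10, t11 (7 run).
The important point: at t6 every value read last time is unchanged, so the dirty flag clears without a run.

Initial pass — values computed on the first demand:
  t2 = max2(7, -3) = 7
  t3 = sub(7, -3) = 10
  t4 = min2(7, -3) = -3
  t5 = add(-3, 10) = 7
  t6 = absv(7) = 7
  t7 = min2(-3, 10) = -3
  t8 = max2(7, 7) = 7
  t9 = neg(7) = -7
  t10 = sub(-3, -7) = 4
  t11 = max2(7, 4) = 7
  t13 = min2(7, 7) = 7

Second demand — change propagation:
  t2: re-runs because a1 -3->-6; new result 7 (unchanged).
  t3: re-runs because a1 -3->-6; new result 13.
  t4: re-runs because a1 -3->-6; new result -6.
  t5: re-runs because t4 -3->-6; t3 10->13; new result 7 (unchanged).
  t6: re-examined; everything it read last time is the same (t5 unchanged) — cache 7 kept, no run.
  t7: re-runs because t4 -3->-6; t3 10->13; new result -6.
  t8: re-examined; everything it read last time is the same (t5 unchanged, t2 unchanged) — cache 7 kept, no run.
  t9: re-examined; everything it read last time is the same (t6 unchanged) — cache -7 kept, no run.
  t10: re-runs because t7 -3->-6; new result 1.
  t11: re-runs because t10 4->1; new result 7 (unchanged).
  t13: re-examined; everything it read last time is the same (t11 unchanged, a2 unchanged) — cache 7 kept, no run.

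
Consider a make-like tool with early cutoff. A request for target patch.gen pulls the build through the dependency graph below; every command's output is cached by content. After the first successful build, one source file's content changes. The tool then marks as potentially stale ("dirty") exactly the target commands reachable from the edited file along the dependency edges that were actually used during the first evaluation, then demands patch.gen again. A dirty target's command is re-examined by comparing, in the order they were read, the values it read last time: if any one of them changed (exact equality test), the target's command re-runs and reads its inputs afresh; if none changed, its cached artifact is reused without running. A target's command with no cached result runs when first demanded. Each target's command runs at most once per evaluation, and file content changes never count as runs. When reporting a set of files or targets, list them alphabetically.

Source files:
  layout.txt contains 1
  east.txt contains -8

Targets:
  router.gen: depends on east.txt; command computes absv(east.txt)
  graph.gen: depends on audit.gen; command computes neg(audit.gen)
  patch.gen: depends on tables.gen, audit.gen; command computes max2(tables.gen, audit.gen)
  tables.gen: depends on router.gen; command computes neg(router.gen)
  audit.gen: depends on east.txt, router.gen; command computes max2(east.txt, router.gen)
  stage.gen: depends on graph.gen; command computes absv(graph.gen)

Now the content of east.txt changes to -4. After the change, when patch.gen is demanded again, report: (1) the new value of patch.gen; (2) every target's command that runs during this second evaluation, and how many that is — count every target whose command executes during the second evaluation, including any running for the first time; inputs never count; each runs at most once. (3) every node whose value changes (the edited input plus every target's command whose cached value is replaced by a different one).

First demand of the output computes:
  router.gen = absv(-8) = 8
  audit.gen = max2(-8, 8) = 8
  tables.gen = neg(8) = -8
  patch.gen = max2(-8, 8) = 8

After the edit, cleaning proceeds:
  router.gen: a read changed (east.txt -8->-4) — executes, giving 4.
  audit.gen: a read changed (east.txt -8->-4; router.gen 8->4) — executes, giving 4.
  tables.gen: a read changed (router.gen 8->4) — executes, giving -4.
  patch.gen: a read changed (tables.gen -8->-4; audit.gen 8->4) — executes, giving 4.

Demanding patch.gen again yields 4.
4 target commands run: audit.gen, patch.gen, router.gen, tables.gen.
The nodes whose values change: audit.gen, east.txt, patch.gen, router.gen, tables.gen.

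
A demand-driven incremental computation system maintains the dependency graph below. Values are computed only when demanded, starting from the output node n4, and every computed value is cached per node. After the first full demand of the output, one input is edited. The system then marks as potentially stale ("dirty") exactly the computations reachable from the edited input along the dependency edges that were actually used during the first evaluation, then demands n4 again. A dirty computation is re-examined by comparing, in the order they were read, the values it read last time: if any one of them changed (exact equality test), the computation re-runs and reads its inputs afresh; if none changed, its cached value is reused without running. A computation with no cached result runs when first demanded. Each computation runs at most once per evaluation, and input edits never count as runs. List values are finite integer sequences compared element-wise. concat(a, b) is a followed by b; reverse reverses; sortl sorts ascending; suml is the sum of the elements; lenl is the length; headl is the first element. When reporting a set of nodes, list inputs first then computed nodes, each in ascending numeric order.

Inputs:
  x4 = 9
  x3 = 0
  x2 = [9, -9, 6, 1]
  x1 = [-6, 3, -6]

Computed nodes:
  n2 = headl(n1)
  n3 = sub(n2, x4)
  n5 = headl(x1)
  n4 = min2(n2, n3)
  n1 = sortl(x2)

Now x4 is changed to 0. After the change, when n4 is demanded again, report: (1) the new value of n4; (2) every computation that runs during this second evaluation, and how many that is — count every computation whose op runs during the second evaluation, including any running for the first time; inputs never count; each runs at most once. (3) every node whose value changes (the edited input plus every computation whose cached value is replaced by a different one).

New value of n4: -9.
Computations that run: n3, n4 — 2 in total.
Values that change: x4, n3, n4.

First evaluation (everything demanded from the output):
  n1 = sortl([9, -9, 6, 1]) = [-9, 1, 6, 9]
  n2 = headl([-9, 1, 6, 9]) = -9
  n3 = sub(-9, 9) = -18
  n4 = min2(-9, -18) = -18

Propagation after the edit:
  n3: runs — x4 9->0; result -9.
  n4: runs — n3 -18->-9; result -9.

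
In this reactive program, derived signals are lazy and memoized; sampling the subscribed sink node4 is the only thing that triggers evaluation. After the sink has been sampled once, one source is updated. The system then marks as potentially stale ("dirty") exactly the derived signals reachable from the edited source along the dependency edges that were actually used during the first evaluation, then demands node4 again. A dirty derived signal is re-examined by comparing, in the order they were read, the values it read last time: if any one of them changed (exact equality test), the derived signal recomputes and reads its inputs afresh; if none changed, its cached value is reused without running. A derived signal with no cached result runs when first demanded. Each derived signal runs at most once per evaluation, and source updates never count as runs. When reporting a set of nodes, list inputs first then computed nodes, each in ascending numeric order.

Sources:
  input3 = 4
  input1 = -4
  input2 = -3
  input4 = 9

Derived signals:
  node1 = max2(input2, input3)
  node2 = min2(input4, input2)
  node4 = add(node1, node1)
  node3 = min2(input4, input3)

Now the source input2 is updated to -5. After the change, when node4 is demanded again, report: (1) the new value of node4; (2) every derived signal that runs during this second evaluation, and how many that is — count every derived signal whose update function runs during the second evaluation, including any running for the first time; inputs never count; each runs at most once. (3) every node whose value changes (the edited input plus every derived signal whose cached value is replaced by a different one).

Demanding node4 again yields 8.
1 derived signals run: node1.
The nodes whose values change: input2.
Note the absorption at node1: it re-runs yet its value is the same, leaving the output's value untouched.

First demand of the output computes:
  node1 = max2(-3, 4) = 4
  node4 = add(4, 4) = 8

After the edit, cleaning proceeds:
  node1: a read changed (input2 -3->-5) — executes, giving 4 — identical to its old value.
  node4: dirty, but its reads are unchanged (node1 unchanged, node1 unchanged); cached 8 stands.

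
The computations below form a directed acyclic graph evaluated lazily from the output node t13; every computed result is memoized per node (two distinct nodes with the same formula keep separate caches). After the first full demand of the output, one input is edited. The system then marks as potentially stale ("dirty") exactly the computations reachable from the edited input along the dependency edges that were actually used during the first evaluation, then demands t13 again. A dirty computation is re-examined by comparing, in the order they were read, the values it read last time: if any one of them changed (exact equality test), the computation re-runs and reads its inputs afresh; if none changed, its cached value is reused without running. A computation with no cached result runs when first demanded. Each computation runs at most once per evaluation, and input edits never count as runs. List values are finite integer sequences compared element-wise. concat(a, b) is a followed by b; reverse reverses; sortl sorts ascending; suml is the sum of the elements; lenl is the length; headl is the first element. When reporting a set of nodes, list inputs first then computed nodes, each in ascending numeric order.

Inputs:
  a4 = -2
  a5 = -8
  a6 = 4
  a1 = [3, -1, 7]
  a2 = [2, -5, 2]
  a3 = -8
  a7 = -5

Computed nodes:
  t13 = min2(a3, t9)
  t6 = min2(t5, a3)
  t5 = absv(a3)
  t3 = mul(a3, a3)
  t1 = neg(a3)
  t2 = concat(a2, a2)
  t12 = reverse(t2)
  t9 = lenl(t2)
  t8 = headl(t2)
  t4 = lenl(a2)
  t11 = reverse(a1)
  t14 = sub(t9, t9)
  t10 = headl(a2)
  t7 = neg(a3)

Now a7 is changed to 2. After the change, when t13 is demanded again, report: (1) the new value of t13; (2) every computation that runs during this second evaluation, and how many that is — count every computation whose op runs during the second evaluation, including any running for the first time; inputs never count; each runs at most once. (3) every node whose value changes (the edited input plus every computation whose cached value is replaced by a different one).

Demanding t13 again yields -8.
0 computations run: none.
The nodes whose values change: a7.
Note the shortcut — nothing in the graph depends on a7 at all, so no recomputation happens.

First demand of the output computes:
  t2 = concat([2, -5, 2], [2, -5, 2]) = [2, -5, 2, 2, -5, 2]
  t9 = lenl([2, -5, 2, 2, -5, 2]) = 6
  t13 = min2(-8, 6) = -8

After the edit, cleaning proceeds:
  no node depends on a7 at all; the second demand re-runs nothing.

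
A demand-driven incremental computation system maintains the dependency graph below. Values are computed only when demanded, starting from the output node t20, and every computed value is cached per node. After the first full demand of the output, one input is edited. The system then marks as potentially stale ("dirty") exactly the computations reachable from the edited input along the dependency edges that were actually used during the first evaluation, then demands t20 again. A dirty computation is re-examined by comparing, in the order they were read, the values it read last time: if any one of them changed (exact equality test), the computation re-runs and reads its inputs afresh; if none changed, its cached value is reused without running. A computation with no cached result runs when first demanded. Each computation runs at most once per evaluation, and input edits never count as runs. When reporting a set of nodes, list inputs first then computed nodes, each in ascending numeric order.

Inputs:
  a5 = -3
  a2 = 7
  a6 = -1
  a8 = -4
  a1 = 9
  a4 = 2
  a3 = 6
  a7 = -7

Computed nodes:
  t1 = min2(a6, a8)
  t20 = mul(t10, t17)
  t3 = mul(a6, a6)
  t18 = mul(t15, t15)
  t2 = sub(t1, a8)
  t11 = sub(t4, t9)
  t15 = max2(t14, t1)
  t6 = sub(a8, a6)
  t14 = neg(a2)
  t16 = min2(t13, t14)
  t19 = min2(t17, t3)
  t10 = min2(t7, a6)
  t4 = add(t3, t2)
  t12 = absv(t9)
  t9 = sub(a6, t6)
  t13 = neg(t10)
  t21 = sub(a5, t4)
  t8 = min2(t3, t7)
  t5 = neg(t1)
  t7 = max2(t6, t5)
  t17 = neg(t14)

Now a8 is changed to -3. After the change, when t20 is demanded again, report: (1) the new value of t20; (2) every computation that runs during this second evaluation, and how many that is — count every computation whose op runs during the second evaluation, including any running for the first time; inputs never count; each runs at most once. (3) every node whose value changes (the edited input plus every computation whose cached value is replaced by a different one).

New value of t20: -7.
Computations that run: t1, t5, t6, t7, t10 — 5 in total.
Values that change: a8, t1, t5, t6, t7.
Key observation: the change is absorbed at t10 — it re-runs but produces the same value, and the output's value is unchanged.

First evaluation (everything demanded from the output):
  t1 = min2(-1, -4) = -4
  t5 = neg(-4) = 4
  t6 = sub(-4, -1) = -3
  t7 = max2(-3, 4) = 4
  t10 = min2(4, -1) = -1
  t14 = neg(7) = -7
  t17 = neg(-7) = 7
  t20 = mul(-1, 7) = -7

Propagation after the edit:
  t1: runs — a8 -4->-3; result -3.
  t5: runs — t1 -4->-3; result 3.
  t6: runs — a8 -4->-3; result -2.
  t7: runs — t6 -3->-2; t5 4->3; result 3.
  t10: runs — t7 4->3; result -1 (same value as before).
  t20: checked — values it read are unchanged (t10 unchanged, t17 unchanged); reused cached -7 without running.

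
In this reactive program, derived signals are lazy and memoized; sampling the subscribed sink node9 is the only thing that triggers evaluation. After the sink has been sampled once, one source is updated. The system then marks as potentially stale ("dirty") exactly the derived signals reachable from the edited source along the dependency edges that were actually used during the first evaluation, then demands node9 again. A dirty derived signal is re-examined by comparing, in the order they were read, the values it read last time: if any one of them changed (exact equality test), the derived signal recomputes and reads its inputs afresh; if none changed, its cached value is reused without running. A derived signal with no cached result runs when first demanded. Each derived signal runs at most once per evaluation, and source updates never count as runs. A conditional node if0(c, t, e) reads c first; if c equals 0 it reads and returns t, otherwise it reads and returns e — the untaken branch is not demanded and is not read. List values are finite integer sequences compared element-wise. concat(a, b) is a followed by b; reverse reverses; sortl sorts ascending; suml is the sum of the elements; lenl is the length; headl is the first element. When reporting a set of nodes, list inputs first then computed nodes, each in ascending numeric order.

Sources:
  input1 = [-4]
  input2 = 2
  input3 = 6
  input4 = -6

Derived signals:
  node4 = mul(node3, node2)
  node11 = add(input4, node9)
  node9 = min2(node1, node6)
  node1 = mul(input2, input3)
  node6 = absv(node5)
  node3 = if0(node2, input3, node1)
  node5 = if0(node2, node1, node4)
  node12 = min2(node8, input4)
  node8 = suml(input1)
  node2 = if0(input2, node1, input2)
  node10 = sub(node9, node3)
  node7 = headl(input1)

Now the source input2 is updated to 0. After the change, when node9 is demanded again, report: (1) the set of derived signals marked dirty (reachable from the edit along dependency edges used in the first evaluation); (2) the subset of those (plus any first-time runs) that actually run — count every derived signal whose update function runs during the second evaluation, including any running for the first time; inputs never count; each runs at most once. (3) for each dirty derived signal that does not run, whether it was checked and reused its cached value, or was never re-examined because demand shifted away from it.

The edit dirties: node1, node2, node3, node4, node5, node6, node9.
5 derived signals run: node1, node2, node5, node6, node9.
Unvisited dirty nodes (no longer demanded): node3, node4.
Note the branch switch — demand abandons node3, node4, which are never re-examined.

First demand of the output computes:
  node1 = mul(2, 6) = 12
  node2 = if0(input2=2 -> else branch input2) = 2
  node3 = if0(node2=2 -> else branch node1) = 12
  node4 = mul(12, 2) = 24
  node5 = if0(node2=2 -> else branch node4) = 24
  node6 = absv(24) = 24
  node9 = min2(12, 24) = 12

After the edit, cleaning proceeds:
  node1: a read changed (input2 2->0) — executes, giving 0.
  node2: a read changed (input2 2->0; input2 2->0) — executes, giving 0.
  node3: stays stale; no demand reaches it after the flip.
  node4: stays stale; no demand reaches it after the flip.
  node5: a read changed (node2 2->0) — executes, giving 0.
  node6: a read changed (node5 24->0) — executes, giving 0.
  node9: a read changed (node1 12->0; node6 24->0) — executes, giving 0.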